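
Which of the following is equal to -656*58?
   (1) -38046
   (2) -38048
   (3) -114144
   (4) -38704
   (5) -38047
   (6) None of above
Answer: 2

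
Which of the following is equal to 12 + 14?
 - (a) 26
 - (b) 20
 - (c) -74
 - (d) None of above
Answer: a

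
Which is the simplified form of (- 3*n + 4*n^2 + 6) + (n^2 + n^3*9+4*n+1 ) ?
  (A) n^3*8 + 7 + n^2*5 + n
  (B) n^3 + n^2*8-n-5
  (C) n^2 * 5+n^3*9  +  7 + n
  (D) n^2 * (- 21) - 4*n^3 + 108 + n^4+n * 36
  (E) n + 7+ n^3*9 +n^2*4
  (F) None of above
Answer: C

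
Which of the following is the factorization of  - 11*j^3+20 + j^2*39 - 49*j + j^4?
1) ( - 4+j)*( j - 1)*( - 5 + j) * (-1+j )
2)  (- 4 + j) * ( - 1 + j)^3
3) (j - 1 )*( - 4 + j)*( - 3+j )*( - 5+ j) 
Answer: 1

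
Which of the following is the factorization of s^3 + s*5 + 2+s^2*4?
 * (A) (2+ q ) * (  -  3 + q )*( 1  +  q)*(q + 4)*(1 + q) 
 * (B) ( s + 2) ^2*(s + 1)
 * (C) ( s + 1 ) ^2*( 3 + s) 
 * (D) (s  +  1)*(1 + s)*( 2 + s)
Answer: D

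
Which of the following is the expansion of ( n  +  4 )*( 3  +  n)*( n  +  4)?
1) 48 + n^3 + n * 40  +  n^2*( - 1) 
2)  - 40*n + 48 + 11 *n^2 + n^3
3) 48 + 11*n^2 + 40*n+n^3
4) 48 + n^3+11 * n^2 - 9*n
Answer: 3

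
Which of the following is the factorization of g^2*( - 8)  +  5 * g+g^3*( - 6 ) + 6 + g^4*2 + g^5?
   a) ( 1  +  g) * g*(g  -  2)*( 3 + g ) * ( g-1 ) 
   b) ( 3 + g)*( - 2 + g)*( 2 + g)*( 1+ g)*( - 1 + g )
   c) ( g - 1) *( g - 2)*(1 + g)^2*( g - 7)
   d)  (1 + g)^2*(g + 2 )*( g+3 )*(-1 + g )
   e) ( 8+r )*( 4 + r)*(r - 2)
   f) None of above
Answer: f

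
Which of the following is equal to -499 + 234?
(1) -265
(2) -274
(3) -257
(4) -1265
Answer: 1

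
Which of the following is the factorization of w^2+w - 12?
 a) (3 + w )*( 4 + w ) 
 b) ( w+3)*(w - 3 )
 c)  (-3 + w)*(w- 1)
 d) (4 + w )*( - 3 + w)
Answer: d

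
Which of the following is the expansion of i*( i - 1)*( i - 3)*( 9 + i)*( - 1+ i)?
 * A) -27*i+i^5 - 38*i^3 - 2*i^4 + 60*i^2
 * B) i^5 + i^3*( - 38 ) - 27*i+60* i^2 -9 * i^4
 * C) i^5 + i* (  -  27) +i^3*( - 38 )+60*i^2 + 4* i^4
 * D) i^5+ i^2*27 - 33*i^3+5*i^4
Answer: C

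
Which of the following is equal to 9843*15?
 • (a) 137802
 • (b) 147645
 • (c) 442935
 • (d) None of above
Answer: b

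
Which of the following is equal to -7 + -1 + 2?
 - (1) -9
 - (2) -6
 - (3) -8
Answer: 2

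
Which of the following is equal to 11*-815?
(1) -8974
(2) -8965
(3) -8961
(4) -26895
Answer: 2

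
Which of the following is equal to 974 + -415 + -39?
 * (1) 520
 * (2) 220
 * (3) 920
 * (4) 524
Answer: 1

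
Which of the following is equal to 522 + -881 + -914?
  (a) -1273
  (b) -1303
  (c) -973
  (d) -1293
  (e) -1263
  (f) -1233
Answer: a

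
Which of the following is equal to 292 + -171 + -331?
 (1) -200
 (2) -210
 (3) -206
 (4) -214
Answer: 2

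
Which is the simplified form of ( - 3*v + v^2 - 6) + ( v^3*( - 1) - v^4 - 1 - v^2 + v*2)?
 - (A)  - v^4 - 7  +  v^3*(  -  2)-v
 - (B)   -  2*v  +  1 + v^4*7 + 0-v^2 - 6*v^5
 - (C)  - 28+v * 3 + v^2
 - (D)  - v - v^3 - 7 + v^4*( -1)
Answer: D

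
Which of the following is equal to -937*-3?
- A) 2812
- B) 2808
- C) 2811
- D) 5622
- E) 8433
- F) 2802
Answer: C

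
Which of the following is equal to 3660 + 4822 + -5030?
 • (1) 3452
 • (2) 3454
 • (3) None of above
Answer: 1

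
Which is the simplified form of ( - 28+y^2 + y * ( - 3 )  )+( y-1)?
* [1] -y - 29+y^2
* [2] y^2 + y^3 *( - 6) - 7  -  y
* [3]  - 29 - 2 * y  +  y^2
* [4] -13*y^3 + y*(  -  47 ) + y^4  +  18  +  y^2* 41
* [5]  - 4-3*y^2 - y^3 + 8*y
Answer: 3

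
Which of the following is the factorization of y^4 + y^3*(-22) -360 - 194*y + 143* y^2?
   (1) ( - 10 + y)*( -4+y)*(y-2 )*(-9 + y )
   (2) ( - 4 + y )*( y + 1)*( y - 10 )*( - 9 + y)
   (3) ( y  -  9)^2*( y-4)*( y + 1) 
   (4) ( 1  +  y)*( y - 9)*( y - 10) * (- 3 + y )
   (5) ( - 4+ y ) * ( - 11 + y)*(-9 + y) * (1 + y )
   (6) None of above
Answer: 2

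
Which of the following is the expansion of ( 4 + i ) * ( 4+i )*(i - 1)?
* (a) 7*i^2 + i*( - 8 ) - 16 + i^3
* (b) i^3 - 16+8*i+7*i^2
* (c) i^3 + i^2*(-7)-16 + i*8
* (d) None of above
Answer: b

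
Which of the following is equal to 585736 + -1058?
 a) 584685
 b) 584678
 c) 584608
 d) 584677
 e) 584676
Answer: b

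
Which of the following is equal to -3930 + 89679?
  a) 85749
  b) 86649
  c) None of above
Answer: a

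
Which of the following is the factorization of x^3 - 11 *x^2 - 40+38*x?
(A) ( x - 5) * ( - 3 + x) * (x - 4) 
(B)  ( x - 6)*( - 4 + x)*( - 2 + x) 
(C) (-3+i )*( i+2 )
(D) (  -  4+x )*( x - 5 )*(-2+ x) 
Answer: D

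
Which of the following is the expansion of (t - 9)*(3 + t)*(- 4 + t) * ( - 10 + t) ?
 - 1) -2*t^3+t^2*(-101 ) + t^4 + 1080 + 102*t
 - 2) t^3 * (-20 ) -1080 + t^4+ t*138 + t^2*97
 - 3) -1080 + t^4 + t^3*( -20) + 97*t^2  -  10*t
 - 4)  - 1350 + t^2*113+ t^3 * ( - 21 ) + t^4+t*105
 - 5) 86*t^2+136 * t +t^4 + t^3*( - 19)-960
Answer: 2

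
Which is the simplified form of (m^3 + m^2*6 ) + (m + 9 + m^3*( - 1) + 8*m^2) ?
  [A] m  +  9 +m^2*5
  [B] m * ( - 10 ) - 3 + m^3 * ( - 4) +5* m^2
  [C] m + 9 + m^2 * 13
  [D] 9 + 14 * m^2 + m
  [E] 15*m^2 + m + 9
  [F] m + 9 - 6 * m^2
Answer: D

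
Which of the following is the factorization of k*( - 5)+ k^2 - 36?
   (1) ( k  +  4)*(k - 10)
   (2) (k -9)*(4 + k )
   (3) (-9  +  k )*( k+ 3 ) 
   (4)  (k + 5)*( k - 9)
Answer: 2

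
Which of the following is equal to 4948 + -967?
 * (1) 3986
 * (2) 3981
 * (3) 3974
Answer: 2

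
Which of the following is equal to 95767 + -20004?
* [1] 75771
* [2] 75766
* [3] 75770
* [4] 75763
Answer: 4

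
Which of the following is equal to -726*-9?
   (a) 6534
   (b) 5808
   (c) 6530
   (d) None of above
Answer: a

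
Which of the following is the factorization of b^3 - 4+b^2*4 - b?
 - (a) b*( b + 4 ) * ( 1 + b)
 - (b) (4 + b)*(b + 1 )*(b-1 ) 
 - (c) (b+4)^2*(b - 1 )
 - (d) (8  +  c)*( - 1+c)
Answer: b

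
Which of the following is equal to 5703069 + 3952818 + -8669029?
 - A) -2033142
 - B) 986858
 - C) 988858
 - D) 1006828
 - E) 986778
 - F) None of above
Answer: B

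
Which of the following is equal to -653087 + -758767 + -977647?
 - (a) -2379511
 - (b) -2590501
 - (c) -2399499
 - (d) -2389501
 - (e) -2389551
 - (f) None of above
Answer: d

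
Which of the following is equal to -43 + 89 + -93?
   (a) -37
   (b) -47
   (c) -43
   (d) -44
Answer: b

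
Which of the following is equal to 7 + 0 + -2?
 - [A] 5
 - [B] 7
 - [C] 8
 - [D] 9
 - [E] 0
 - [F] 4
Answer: A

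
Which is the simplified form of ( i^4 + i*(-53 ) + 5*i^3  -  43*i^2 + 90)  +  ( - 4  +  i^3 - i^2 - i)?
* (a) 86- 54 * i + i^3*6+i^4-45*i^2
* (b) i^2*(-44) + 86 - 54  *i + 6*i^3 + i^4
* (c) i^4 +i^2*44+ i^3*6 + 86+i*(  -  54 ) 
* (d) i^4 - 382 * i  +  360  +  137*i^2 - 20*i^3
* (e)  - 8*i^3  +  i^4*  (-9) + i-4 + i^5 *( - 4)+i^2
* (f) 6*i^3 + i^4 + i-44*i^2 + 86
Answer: b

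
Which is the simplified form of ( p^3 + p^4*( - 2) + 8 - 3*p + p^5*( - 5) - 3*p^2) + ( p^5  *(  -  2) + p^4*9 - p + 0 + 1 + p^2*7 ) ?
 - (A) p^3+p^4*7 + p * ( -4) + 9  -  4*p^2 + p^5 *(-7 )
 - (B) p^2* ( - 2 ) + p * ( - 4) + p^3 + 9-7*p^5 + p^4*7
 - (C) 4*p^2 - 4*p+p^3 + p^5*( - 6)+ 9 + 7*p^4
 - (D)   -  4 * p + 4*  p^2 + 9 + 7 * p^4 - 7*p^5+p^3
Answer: D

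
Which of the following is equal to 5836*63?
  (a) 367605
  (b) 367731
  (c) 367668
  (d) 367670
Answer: c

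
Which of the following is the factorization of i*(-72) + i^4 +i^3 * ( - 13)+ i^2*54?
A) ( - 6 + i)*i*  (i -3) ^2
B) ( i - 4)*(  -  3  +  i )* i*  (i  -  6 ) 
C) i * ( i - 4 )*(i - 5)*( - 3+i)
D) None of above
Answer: B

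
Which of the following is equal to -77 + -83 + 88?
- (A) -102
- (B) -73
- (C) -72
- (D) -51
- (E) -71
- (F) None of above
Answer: C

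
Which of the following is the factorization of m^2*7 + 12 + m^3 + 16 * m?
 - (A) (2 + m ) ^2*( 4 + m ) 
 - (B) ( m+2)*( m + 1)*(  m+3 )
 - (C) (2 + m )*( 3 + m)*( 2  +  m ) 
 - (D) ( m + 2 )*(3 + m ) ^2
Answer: C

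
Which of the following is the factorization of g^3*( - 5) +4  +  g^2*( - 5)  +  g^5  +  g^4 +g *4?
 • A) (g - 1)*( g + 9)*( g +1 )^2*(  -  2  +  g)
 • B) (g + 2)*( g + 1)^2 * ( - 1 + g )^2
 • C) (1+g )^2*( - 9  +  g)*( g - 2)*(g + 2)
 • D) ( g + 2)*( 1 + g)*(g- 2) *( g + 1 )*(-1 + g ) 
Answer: D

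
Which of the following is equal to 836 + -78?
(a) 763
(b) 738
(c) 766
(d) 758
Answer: d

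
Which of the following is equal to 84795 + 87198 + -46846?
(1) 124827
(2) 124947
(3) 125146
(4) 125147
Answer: 4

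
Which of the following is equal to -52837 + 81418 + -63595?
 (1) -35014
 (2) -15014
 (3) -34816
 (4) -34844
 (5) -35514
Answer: 1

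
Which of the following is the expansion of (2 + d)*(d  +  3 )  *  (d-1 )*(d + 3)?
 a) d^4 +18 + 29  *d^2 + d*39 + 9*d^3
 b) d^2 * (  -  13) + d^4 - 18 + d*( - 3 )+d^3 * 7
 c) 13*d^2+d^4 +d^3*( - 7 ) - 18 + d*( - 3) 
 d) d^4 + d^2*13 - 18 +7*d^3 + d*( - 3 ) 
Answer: d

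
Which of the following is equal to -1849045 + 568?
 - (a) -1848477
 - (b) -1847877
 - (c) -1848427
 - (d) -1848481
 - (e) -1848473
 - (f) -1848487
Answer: a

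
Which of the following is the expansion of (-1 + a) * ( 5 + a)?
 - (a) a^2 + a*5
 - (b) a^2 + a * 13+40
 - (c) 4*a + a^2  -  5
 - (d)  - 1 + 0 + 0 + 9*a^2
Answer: c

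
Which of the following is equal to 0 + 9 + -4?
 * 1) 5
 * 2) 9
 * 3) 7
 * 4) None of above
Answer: 1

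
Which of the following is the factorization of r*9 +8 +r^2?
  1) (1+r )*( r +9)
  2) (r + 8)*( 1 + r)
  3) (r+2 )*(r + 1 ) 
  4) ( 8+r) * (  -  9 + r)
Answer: 2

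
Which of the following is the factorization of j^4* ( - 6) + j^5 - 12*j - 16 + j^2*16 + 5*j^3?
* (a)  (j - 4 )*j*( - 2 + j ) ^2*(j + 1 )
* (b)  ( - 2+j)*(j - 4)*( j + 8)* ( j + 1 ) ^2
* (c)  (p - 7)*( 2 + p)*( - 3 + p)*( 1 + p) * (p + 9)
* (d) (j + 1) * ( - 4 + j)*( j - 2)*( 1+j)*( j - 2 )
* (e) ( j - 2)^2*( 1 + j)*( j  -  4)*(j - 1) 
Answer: d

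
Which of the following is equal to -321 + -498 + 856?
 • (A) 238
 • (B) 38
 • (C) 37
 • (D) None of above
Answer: C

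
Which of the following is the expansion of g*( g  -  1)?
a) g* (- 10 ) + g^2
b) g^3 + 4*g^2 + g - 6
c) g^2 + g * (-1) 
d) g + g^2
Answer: c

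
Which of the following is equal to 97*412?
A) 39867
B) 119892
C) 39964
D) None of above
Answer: C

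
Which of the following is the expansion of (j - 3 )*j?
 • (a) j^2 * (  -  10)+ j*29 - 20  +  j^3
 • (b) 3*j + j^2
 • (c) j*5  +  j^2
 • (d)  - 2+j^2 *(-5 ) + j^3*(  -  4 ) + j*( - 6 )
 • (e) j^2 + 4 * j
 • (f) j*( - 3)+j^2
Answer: f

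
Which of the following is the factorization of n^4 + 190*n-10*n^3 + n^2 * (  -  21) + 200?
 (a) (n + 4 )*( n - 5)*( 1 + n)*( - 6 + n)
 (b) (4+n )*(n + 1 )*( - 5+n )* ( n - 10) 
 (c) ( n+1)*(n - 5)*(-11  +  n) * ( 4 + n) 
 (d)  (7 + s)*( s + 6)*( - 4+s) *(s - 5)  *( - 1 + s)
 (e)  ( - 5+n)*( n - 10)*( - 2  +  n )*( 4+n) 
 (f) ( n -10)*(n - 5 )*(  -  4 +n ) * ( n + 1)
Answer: b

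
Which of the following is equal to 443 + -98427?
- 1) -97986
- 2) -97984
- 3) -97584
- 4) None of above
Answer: 2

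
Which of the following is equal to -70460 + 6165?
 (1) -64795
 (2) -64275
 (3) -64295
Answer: 3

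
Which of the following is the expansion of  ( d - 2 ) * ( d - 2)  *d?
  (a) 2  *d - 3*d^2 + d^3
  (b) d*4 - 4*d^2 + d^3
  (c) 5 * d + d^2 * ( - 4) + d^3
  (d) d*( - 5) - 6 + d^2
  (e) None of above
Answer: b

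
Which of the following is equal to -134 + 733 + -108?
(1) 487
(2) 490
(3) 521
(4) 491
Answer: 4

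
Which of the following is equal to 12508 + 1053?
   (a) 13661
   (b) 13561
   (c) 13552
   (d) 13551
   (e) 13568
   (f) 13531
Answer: b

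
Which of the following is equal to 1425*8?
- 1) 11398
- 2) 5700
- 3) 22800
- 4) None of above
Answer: 4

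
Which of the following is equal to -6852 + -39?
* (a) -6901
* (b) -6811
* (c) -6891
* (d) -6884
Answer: c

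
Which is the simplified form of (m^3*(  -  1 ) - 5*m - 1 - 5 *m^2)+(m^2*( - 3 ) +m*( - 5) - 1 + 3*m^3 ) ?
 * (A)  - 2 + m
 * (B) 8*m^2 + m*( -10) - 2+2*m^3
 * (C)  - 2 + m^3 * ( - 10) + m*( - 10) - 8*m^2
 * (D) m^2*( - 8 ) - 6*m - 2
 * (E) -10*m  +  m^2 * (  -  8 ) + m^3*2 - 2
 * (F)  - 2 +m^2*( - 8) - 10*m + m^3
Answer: E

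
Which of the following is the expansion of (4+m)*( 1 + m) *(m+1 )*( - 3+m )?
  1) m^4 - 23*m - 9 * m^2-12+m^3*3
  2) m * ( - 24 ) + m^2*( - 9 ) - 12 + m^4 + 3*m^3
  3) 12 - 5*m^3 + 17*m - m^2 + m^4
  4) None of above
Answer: 1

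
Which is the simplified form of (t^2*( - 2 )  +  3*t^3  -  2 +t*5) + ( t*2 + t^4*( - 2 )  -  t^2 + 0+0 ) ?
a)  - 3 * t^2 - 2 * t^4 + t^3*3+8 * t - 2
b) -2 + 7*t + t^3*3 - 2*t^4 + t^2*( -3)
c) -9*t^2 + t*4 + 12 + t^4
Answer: b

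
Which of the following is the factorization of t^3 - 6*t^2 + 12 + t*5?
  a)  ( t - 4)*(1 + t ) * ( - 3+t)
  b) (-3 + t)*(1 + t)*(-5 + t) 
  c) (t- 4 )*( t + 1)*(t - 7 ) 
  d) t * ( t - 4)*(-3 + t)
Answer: a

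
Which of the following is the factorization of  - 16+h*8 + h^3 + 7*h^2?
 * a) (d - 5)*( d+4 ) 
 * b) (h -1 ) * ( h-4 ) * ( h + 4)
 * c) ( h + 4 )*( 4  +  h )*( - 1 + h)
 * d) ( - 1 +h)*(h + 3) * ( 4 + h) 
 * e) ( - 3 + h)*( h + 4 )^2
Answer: c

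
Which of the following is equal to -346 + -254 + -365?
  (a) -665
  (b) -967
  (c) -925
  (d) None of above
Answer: d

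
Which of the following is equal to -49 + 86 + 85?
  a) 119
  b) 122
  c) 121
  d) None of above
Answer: b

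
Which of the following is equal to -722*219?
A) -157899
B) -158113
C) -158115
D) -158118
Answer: D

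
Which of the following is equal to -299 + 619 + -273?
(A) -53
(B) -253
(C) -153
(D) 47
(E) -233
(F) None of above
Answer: D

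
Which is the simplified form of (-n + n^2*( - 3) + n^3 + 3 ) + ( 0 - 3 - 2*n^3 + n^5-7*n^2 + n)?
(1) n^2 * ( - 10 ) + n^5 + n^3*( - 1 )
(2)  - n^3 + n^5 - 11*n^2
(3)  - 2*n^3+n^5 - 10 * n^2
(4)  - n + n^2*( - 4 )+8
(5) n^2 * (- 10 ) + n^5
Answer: 1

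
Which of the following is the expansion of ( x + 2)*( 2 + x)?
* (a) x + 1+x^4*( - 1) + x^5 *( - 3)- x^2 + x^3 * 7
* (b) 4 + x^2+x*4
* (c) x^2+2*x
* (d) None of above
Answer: b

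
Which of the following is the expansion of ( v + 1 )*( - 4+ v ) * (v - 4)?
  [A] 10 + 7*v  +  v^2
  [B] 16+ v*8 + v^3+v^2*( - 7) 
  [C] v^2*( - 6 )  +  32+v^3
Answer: B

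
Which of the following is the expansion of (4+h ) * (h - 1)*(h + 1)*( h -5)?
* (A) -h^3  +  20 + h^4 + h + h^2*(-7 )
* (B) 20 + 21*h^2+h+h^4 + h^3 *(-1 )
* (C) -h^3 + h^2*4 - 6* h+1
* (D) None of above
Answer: D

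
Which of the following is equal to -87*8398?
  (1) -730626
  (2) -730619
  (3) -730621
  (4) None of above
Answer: 1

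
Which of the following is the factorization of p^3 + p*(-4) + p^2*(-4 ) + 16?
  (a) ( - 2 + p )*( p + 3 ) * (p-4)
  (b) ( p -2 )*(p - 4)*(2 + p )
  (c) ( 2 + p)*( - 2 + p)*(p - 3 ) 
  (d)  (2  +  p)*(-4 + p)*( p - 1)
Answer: b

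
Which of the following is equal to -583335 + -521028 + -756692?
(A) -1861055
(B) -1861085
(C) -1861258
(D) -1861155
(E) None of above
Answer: A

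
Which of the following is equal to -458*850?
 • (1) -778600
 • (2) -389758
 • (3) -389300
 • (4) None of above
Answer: 3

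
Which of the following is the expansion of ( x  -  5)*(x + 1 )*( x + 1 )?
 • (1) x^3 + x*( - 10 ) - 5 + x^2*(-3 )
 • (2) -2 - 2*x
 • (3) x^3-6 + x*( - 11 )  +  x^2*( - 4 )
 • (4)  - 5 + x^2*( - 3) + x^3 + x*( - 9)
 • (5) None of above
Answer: 4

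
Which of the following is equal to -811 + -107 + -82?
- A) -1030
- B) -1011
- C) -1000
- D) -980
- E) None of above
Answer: C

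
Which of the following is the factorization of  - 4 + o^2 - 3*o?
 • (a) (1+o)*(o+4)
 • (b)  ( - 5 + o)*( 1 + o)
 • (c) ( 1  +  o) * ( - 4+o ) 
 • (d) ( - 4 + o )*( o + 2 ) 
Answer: c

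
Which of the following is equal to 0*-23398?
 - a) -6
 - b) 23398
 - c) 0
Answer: c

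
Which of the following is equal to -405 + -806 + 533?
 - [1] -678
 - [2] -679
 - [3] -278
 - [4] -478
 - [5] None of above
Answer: 1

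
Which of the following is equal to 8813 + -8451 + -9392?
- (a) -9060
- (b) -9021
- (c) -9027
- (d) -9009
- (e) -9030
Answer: e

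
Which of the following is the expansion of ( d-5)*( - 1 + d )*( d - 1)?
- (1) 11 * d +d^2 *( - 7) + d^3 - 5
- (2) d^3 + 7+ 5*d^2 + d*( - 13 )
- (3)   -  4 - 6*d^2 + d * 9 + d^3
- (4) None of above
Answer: 1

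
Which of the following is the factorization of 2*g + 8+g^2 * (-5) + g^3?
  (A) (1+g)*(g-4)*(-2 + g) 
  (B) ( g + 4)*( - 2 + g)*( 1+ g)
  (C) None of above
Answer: A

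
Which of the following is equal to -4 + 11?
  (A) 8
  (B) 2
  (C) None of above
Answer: C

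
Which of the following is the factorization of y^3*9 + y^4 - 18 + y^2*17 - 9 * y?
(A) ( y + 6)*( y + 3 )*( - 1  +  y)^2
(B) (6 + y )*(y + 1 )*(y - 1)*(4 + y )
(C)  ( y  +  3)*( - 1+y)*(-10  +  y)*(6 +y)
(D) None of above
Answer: D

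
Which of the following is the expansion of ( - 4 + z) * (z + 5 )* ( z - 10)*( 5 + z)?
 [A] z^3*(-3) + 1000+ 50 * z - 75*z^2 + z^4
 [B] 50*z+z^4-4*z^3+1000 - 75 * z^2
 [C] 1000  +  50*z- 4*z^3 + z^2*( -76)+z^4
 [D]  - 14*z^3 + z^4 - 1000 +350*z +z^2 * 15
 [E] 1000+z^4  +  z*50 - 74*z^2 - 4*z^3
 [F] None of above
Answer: B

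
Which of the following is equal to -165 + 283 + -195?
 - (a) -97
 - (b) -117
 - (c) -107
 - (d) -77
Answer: d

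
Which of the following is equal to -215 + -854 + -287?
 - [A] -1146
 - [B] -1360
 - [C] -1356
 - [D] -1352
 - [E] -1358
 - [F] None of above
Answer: C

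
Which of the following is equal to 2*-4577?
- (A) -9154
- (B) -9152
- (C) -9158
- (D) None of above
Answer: A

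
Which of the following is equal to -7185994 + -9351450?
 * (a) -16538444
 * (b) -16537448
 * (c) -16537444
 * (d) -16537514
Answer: c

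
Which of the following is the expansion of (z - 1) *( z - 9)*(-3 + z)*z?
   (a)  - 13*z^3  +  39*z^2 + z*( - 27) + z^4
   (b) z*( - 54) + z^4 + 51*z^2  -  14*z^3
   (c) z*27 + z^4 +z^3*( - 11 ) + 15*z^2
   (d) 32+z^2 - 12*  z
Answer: a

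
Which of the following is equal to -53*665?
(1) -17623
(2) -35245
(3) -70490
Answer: 2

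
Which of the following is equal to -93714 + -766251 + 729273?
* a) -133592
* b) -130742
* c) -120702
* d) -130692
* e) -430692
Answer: d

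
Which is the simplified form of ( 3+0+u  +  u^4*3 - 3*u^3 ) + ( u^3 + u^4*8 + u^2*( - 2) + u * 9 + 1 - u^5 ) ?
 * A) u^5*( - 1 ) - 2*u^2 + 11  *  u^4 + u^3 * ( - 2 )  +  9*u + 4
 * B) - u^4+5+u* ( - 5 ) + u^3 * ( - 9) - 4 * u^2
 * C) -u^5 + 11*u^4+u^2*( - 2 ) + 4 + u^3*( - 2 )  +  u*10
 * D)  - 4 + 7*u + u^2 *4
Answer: C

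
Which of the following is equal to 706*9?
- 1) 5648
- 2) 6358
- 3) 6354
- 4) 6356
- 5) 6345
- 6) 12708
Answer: 3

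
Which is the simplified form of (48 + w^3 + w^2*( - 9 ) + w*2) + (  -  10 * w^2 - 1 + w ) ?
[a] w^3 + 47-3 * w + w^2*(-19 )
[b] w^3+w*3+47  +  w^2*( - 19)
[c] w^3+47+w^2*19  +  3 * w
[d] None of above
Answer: b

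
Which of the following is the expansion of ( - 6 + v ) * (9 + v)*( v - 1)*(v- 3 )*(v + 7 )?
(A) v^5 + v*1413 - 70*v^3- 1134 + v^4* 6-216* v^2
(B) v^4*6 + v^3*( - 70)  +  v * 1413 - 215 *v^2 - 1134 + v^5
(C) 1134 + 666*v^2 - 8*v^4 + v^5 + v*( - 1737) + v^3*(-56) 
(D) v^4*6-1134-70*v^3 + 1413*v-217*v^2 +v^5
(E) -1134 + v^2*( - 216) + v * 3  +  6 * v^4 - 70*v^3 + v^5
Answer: A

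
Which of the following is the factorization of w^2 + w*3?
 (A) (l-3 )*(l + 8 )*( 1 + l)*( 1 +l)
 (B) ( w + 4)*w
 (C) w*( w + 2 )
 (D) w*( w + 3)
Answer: D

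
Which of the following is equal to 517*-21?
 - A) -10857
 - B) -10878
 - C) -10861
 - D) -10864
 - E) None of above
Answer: A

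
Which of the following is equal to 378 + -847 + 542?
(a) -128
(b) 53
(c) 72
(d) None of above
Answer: d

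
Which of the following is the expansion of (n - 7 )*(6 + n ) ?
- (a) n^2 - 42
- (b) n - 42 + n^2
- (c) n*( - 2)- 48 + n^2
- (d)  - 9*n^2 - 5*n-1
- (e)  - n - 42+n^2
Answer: e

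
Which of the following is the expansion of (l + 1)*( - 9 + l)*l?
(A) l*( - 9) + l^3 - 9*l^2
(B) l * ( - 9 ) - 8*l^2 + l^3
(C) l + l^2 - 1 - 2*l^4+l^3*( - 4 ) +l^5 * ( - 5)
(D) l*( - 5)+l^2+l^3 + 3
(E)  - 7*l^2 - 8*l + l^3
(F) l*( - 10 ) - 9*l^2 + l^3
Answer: B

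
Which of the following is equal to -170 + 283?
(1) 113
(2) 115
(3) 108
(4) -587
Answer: 1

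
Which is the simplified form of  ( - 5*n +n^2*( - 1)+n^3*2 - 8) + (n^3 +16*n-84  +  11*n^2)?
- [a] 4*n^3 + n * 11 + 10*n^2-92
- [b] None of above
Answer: b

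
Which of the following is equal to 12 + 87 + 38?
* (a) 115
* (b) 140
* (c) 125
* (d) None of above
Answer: d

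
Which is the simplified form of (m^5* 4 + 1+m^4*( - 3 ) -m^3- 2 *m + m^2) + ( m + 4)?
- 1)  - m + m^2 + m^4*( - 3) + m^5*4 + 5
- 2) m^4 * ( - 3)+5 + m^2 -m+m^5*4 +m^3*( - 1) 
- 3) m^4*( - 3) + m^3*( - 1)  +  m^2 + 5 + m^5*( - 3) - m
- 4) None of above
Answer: 2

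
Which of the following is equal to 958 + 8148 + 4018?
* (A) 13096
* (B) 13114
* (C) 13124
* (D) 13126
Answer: C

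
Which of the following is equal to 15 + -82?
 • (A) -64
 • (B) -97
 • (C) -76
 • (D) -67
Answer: D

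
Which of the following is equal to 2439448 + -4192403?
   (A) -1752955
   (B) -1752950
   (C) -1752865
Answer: A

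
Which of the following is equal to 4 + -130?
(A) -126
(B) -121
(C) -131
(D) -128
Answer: A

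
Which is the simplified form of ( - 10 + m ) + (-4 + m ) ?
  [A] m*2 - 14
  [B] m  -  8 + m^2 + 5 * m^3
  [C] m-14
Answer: A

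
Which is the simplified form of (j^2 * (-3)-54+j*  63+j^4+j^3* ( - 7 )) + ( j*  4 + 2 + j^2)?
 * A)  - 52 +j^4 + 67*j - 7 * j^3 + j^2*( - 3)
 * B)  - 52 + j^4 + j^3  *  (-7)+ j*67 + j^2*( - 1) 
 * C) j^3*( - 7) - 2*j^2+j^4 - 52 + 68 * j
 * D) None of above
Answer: D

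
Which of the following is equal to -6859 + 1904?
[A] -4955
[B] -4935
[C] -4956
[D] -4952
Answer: A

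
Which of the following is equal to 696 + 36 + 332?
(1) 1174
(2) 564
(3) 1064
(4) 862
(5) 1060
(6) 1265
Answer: 3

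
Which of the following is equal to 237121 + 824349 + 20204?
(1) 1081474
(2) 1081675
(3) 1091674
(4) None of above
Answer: 4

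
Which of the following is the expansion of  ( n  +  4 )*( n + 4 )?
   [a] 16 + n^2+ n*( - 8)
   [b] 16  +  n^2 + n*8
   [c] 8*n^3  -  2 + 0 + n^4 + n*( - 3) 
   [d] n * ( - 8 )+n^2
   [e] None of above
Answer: b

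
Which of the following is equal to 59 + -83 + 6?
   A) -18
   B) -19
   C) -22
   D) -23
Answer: A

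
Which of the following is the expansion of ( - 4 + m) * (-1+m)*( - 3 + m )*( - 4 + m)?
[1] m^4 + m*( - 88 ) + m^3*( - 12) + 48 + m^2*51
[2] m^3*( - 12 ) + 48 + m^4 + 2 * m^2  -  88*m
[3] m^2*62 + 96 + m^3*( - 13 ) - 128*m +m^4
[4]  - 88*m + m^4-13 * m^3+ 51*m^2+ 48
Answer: 1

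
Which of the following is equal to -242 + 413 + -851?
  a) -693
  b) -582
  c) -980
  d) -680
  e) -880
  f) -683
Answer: d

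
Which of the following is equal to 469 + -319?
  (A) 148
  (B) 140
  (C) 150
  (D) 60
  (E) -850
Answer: C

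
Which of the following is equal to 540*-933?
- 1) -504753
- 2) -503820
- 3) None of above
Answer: 2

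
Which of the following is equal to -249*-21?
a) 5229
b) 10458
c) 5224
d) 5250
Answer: a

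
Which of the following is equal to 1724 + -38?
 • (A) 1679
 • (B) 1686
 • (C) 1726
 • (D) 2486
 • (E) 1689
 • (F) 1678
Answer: B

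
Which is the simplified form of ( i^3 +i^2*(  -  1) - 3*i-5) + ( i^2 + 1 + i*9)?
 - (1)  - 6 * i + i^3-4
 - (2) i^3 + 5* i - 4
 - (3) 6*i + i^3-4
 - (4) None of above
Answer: 3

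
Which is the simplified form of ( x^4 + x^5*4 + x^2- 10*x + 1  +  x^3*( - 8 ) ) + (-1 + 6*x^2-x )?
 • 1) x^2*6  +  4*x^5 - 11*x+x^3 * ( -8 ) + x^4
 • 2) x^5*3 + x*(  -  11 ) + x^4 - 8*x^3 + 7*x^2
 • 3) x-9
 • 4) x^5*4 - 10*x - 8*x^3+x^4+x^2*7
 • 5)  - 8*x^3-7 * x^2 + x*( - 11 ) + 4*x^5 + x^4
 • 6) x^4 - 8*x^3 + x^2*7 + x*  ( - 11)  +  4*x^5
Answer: 6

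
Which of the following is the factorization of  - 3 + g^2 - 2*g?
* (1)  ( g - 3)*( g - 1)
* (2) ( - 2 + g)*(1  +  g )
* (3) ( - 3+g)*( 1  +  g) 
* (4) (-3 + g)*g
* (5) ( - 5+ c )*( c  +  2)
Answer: 3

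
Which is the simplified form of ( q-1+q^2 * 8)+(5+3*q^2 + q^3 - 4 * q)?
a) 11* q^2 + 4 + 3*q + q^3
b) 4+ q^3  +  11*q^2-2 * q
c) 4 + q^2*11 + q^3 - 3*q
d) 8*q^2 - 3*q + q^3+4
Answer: c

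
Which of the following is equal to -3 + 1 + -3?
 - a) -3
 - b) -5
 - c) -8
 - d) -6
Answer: b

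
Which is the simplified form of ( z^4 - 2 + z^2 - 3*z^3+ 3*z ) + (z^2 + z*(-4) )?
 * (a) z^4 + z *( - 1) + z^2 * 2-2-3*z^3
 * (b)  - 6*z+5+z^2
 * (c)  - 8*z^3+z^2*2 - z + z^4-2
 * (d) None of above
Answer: a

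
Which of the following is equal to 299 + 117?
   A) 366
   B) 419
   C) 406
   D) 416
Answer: D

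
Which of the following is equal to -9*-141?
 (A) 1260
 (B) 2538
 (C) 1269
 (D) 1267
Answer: C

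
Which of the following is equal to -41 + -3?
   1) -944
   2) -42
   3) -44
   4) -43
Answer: 3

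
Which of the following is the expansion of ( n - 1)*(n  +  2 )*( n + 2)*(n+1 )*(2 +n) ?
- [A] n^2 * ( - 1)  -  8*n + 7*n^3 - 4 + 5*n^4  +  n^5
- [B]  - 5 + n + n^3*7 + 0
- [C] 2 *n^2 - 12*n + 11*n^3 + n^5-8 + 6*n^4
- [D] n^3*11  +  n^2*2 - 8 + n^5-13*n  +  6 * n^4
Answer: C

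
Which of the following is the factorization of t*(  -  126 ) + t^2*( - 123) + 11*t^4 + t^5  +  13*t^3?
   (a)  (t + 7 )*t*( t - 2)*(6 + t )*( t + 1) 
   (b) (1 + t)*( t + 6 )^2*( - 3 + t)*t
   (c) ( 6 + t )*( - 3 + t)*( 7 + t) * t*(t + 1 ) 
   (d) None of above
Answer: c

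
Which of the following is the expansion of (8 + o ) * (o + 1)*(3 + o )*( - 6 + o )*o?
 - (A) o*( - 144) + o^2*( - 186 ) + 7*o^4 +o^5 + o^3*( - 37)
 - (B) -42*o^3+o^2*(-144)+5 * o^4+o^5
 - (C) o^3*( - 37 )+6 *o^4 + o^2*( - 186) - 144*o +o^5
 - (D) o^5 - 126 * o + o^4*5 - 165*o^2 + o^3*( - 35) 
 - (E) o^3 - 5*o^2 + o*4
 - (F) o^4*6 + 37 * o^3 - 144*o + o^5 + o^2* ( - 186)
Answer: C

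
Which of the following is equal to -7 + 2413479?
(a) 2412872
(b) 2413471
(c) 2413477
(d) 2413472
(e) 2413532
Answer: d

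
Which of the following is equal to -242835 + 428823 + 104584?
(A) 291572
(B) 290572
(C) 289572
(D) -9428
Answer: B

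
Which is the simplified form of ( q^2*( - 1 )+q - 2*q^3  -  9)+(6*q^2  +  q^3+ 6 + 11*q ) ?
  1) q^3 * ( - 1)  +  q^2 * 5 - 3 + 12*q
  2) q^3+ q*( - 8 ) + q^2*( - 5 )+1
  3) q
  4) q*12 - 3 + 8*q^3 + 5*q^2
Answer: 1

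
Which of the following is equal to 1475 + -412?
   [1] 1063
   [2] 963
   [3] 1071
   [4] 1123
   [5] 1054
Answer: 1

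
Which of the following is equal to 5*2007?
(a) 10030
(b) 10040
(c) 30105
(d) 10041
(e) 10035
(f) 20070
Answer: e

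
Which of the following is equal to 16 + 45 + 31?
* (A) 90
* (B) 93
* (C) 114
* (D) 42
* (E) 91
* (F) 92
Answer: F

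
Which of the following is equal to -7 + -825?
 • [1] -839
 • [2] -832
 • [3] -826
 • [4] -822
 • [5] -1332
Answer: 2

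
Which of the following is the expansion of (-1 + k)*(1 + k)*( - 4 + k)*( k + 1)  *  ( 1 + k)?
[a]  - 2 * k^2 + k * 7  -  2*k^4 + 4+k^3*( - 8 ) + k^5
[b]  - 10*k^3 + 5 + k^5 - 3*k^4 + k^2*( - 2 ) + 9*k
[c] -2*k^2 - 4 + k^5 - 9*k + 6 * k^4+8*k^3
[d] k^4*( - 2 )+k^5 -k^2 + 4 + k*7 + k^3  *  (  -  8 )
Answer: a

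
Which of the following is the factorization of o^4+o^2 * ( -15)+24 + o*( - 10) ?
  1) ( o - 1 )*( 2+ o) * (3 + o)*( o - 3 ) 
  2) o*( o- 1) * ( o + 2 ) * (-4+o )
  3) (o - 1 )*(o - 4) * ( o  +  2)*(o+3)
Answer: 3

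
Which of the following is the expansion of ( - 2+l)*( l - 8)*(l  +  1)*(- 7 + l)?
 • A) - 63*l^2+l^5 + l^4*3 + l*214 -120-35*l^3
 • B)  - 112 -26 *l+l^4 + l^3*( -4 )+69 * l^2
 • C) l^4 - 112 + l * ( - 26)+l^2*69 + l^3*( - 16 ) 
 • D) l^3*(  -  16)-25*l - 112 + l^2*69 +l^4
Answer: C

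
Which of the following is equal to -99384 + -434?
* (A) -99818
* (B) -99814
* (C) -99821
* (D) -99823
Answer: A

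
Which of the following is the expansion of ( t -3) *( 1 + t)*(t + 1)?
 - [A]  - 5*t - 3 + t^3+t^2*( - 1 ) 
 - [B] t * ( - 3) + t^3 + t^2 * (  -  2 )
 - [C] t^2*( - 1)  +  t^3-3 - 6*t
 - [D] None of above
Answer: A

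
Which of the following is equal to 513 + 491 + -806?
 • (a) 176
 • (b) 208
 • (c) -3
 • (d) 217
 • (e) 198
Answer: e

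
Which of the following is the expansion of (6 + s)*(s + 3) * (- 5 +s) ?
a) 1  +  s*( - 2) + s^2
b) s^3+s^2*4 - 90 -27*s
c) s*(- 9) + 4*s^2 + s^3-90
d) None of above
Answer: b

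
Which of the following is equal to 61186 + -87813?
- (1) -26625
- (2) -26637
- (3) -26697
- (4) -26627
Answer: 4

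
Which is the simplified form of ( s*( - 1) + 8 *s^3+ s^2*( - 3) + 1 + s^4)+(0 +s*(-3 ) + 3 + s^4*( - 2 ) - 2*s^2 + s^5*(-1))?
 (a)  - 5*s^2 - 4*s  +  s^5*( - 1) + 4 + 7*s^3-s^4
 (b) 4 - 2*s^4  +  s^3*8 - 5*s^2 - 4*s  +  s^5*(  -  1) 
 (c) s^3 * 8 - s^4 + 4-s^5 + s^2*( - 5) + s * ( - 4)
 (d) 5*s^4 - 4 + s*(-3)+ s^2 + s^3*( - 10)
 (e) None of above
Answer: c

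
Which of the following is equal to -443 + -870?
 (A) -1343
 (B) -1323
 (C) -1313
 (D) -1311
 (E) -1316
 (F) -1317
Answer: C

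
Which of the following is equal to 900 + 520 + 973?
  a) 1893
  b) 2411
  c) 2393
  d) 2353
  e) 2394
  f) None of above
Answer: c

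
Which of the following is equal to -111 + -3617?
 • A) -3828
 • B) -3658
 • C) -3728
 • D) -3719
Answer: C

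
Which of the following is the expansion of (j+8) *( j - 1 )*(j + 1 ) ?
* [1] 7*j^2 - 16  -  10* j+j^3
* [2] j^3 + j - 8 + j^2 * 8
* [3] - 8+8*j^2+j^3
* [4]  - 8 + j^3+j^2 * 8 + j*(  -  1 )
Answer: 4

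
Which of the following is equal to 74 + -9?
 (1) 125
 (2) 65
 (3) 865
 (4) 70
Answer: 2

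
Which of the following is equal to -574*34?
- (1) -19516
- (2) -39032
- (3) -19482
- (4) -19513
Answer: 1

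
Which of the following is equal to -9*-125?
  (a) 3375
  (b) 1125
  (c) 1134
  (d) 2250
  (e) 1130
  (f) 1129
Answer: b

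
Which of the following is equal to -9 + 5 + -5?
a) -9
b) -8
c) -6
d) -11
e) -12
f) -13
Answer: a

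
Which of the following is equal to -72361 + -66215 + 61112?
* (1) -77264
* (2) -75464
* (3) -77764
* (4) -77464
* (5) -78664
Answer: 4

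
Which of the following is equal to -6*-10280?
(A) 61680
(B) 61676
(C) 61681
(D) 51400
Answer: A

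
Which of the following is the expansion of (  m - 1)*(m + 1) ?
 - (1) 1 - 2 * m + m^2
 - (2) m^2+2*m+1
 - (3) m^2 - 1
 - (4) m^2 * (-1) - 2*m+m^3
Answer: 3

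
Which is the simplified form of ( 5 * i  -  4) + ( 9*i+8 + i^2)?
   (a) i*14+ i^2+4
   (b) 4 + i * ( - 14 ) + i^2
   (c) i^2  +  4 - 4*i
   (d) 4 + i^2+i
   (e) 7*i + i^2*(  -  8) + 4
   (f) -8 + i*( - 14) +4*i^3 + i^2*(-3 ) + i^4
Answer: a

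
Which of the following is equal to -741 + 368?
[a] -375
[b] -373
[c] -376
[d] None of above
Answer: b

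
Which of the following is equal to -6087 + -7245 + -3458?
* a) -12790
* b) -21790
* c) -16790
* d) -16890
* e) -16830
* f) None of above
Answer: c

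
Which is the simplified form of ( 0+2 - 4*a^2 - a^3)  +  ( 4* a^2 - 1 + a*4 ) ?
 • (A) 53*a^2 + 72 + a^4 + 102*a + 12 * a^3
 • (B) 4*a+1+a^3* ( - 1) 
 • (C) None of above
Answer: B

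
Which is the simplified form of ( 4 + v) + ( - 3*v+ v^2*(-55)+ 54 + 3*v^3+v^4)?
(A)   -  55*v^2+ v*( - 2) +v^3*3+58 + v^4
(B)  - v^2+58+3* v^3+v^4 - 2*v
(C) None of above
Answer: A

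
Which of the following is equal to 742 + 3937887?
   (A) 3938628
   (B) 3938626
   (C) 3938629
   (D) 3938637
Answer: C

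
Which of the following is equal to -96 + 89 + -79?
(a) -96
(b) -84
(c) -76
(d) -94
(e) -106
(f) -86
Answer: f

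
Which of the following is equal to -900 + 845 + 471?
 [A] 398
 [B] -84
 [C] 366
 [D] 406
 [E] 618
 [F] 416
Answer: F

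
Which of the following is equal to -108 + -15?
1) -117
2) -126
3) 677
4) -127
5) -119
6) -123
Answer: 6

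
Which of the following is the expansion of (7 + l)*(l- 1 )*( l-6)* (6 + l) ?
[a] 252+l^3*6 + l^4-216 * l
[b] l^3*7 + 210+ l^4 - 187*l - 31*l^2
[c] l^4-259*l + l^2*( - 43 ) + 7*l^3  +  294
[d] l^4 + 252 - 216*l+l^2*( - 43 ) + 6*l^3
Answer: d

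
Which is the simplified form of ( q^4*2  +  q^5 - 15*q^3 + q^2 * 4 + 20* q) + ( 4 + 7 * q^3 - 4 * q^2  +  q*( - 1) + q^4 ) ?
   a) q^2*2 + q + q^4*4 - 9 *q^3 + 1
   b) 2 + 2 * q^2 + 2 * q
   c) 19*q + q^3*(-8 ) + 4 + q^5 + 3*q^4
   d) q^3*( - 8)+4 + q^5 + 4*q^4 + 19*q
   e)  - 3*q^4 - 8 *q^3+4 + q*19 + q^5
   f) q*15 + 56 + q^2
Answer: c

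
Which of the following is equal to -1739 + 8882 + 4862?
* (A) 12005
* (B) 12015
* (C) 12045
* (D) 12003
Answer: A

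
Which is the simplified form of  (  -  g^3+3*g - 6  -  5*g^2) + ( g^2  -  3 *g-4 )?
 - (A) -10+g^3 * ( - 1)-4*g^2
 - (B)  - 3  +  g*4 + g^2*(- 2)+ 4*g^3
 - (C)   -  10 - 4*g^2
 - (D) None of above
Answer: A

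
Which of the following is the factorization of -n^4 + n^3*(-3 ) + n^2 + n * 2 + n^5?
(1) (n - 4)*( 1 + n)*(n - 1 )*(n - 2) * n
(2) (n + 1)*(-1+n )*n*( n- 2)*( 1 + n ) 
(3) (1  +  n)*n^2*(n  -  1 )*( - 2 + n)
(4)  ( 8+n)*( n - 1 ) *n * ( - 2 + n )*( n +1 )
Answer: 2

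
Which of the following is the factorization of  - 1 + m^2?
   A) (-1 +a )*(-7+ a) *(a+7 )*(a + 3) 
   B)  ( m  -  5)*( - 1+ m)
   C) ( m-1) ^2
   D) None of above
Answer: D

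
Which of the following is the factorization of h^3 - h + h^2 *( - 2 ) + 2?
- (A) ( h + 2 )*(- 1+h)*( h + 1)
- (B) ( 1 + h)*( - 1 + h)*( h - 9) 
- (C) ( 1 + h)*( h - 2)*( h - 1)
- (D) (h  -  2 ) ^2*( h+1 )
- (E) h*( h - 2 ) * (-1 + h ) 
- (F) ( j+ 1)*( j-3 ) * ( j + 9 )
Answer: C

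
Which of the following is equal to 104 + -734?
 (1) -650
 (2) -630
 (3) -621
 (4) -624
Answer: 2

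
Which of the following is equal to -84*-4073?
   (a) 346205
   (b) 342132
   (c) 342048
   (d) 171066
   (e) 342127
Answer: b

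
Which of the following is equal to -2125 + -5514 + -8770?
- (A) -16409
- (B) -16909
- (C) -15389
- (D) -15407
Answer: A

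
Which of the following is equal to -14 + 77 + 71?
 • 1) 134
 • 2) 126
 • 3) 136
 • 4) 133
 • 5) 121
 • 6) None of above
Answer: 1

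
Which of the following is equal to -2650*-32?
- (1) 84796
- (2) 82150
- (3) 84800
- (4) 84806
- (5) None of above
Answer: 3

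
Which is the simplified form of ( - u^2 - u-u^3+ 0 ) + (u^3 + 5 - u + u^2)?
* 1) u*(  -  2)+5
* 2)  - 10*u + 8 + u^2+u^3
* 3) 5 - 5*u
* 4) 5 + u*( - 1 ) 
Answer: 1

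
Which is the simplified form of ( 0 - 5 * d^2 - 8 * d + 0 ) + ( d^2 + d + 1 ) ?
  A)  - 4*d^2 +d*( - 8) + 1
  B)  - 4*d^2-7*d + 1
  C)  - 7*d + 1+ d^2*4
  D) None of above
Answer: B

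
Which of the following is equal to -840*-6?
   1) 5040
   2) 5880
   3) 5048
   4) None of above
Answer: 1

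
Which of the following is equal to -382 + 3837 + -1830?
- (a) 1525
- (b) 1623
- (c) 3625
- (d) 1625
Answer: d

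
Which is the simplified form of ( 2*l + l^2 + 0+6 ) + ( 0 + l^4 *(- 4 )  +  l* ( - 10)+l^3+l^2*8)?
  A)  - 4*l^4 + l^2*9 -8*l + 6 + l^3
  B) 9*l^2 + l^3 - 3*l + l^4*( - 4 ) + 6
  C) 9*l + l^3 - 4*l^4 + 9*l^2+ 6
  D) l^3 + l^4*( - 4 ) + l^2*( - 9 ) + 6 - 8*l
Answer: A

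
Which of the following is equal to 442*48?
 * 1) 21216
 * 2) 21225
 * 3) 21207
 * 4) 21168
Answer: 1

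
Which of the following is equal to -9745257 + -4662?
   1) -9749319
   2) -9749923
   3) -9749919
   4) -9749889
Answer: 3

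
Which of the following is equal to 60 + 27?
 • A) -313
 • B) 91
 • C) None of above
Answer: C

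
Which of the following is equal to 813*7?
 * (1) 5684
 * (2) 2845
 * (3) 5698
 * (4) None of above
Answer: 4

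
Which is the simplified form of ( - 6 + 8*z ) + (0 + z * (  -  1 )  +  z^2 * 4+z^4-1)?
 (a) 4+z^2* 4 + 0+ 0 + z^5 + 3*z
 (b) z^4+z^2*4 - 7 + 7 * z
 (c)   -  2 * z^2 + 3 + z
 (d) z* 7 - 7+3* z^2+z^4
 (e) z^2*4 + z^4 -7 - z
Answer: b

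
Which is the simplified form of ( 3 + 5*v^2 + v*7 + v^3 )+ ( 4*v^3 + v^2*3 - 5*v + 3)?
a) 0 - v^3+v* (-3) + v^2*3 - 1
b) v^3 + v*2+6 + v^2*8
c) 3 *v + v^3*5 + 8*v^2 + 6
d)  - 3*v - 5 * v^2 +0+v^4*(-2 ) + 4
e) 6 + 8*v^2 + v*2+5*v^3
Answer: e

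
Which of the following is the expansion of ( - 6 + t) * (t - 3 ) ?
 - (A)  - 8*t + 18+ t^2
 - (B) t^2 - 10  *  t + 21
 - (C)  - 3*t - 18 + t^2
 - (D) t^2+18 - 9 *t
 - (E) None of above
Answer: D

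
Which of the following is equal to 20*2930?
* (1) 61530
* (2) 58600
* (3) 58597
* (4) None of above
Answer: 2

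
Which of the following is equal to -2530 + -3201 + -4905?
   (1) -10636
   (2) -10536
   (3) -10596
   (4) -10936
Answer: 1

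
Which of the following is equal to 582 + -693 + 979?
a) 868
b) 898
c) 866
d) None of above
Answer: a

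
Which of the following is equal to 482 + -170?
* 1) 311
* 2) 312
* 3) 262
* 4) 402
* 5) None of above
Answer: 2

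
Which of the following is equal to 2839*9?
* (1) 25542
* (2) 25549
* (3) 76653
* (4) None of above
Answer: 4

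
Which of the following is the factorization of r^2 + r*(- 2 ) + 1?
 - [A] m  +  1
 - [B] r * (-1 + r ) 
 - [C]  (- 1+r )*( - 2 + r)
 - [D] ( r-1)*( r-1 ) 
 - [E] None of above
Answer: D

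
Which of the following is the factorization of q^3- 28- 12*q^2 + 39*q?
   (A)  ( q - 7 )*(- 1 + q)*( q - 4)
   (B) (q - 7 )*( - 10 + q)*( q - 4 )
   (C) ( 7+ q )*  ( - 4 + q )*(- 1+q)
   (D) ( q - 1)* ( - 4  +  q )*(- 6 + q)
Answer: A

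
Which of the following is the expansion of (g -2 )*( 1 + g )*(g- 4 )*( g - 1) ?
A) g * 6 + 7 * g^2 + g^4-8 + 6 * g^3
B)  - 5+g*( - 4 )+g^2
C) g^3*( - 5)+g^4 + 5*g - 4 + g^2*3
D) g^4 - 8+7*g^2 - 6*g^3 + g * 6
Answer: D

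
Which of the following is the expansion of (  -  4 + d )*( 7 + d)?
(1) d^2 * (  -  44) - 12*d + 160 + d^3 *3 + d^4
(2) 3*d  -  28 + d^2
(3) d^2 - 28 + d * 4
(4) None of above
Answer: 2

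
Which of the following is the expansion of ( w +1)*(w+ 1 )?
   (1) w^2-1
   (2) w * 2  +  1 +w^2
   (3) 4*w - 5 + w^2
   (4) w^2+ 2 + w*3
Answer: 2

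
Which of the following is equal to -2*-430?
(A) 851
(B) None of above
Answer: B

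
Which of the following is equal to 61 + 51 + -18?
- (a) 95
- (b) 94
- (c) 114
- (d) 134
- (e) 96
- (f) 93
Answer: b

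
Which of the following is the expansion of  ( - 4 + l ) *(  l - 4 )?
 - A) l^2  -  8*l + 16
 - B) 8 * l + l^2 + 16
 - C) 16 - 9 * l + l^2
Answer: A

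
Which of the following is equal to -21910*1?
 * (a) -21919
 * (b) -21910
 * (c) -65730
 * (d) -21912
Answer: b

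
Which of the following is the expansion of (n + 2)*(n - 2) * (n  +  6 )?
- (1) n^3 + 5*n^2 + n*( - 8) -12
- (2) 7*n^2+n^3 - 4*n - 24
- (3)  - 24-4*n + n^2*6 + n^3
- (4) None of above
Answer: 3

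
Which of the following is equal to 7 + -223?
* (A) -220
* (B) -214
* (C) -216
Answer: C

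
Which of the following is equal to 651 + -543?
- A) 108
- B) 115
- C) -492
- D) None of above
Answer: A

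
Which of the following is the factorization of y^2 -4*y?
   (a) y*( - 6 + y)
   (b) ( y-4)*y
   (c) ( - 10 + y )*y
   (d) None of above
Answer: b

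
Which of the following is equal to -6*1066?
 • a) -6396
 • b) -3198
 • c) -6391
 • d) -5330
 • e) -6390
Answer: a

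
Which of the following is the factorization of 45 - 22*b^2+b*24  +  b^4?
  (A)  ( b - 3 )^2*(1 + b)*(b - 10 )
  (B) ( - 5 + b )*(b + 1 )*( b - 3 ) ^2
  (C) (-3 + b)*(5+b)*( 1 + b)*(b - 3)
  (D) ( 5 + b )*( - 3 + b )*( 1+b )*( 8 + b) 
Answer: C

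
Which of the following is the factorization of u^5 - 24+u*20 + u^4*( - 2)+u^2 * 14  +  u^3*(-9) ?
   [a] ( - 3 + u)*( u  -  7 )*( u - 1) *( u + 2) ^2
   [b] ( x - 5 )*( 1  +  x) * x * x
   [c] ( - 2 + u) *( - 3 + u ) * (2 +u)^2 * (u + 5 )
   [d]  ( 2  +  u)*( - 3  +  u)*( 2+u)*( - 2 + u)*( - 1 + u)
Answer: d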